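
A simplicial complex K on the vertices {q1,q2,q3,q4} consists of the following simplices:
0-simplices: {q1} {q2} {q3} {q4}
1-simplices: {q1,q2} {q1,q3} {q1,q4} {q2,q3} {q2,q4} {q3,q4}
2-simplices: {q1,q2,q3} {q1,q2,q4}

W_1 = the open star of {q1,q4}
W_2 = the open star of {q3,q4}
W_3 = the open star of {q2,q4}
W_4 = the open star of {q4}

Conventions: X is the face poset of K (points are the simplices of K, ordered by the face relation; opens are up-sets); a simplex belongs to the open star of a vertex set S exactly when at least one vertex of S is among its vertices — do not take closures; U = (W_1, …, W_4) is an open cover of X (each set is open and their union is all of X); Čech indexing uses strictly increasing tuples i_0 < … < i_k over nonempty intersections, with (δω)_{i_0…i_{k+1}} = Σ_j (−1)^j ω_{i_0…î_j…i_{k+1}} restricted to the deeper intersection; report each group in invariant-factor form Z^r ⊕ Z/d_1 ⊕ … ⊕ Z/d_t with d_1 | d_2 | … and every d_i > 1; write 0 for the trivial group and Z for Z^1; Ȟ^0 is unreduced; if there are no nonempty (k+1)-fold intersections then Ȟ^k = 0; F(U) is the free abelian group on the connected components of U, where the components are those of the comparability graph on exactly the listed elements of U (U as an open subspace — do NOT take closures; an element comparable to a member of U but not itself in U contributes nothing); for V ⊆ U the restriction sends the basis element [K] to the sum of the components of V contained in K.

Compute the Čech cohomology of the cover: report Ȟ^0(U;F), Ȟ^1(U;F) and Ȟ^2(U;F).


nerve simplices:
  W1={{q1},{q4},{q1,q2},{q1,q3},{q1,q4},{q2,q4},{q3,q4},{q1,q2,q3},{q1,q2,q4}} W2={{q3},{q4},{q1,q3},{q1,q4},{q2,q3},{q2,q4},{q3,q4},{q1,q2,q3},{q1,q2,q4}} W3={{q2},{q4},{q1,q2},{q1,q4},{q2,q3},{q2,q4},{q3,q4},{q1,q2,q3},{q1,q2,q4}} W4={{q4},{q1,q4},{q2,q4},{q3,q4},{q1,q2,q4}}
  W12={{q4},{q1,q3},{q1,q4},{q2,q4},{q3,q4},{q1,q2,q3},{q1,q2,q4}} W13={{q4},{q1,q2},{q1,q4},{q2,q4},{q3,q4},{q1,q2,q3},{q1,q2,q4}} W14={{q4},{q1,q4},{q2,q4},{q3,q4},{q1,q2,q4}} W23={{q4},{q1,q4},{q2,q3},{q2,q4},{q3,q4},{q1,q2,q3},{q1,q2,q4}} W24={{q4},{q1,q4},{q2,q4},{q3,q4},{q1,q2,q4}} W34={{q4},{q1,q4},{q2,q4},{q3,q4},{q1,q2,q4}}
  W123={{q4},{q1,q4},{q2,q4},{q3,q4},{q1,q2,q3},{q1,q2,q4}} W124={{q4},{q1,q4},{q2,q4},{q3,q4},{q1,q2,q4}} W134={{q4},{q1,q4},{q2,q4},{q3,q4},{q1,q2,q4}} W234={{q4},{q1,q4},{q2,q4},{q3,q4},{q1,q2,q4}}
  W1234={{q4},{q1,q4},{q2,q4},{q3,q4},{q1,q2,q4}}
components per intersection:
  W1: {{q1},{q4},{q1,q2},{q1,q3},{q1,q4},{q2,q4},{q3,q4},{q1,q2,q3},{q1,q2,q4}}
  W2: {{q3},{q4},{q1,q3},{q1,q4},{q2,q3},{q2,q4},{q3,q4},{q1,q2,q3},{q1,q2,q4}}
  W3: {{q2},{q4},{q1,q2},{q1,q4},{q2,q3},{q2,q4},{q3,q4},{q1,q2,q3},{q1,q2,q4}}
  W4: {{q4},{q1,q4},{q2,q4},{q3,q4},{q1,q2,q4}}
  W12: {{q4},{q1,q4},{q2,q4},{q3,q4},{q1,q2,q4}} {{q1,q3},{q1,q2,q3}}
  W13: {{q4},{q1,q2},{q1,q4},{q2,q4},{q3,q4},{q1,q2,q3},{q1,q2,q4}}
  W14: {{q4},{q1,q4},{q2,q4},{q3,q4},{q1,q2,q4}}
  W23: {{q4},{q1,q4},{q2,q4},{q3,q4},{q1,q2,q4}} {{q2,q3},{q1,q2,q3}}
  W24: {{q4},{q1,q4},{q2,q4},{q3,q4},{q1,q2,q4}}
  W34: {{q4},{q1,q4},{q2,q4},{q3,q4},{q1,q2,q4}}
  W123: {{q4},{q1,q4},{q2,q4},{q3,q4},{q1,q2,q4}} {{q1,q2,q3}}
  W124: {{q4},{q1,q4},{q2,q4},{q3,q4},{q1,q2,q4}}
  W134: {{q4},{q1,q4},{q2,q4},{q3,q4},{q1,q2,q4}}
  W234: {{q4},{q1,q4},{q2,q4},{q3,q4},{q1,q2,q4}}
  W1234: {{q4},{q1,q4},{q2,q4},{q3,q4},{q1,q2,q4}}
C dims 4,8,5,1; δ0: rk 3, SNF 1^3; δ1: rk 4, SNF 1^4; δ2: rk 1, SNF 1^1
degree 0: 4−3−0 = 1 → Ȟ^0 ≅ Z
degree 1: 8−4−3 = 1 → Ȟ^1 ≅ Z
degree 2: 5−1−4 = 0 → Ȟ^2 ≅ 0

Ȟ^0(U;F) ≅ Z,  Ȟ^1(U;F) ≅ Z,  Ȟ^2(U;F) ≅ 0


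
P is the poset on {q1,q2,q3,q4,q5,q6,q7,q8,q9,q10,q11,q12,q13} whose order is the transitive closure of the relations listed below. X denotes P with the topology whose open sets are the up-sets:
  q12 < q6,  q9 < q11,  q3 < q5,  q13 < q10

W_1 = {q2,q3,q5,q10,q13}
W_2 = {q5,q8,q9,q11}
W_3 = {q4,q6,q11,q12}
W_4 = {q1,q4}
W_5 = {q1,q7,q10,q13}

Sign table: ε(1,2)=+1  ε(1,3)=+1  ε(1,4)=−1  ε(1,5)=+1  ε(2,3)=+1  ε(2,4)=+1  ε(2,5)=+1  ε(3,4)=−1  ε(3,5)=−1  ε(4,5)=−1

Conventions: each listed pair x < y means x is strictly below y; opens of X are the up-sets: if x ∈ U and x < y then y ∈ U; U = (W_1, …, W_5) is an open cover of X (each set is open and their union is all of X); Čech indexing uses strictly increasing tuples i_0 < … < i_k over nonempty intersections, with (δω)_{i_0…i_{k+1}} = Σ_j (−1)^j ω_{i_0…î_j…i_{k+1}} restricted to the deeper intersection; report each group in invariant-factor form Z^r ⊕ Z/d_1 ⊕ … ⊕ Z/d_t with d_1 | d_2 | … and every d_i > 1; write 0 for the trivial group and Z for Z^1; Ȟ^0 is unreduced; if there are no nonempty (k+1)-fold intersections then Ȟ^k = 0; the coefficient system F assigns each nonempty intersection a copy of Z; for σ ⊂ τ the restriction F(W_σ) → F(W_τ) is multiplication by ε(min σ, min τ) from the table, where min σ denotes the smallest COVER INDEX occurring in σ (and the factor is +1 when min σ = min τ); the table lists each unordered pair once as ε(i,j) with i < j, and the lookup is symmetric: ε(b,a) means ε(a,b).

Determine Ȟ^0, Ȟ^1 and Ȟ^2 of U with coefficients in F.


Ȟ^0 ≅ Z, Ȟ^1 ≅ Z and Ȟ^2 ≅ 0

cover nerve:
  W12={q5} W15={q10,q13} W23={q11} W34={q4} W45={q1}
C dims 5,5; δ0: rk 4, SNF 1^4
Ȟ^0: (5−4)−0=1 ⇒ Z
Ȟ^1: (5−0)−4=1 ⇒ Z
Ȟ^2: (0−0)−0=0 ⇒ 0


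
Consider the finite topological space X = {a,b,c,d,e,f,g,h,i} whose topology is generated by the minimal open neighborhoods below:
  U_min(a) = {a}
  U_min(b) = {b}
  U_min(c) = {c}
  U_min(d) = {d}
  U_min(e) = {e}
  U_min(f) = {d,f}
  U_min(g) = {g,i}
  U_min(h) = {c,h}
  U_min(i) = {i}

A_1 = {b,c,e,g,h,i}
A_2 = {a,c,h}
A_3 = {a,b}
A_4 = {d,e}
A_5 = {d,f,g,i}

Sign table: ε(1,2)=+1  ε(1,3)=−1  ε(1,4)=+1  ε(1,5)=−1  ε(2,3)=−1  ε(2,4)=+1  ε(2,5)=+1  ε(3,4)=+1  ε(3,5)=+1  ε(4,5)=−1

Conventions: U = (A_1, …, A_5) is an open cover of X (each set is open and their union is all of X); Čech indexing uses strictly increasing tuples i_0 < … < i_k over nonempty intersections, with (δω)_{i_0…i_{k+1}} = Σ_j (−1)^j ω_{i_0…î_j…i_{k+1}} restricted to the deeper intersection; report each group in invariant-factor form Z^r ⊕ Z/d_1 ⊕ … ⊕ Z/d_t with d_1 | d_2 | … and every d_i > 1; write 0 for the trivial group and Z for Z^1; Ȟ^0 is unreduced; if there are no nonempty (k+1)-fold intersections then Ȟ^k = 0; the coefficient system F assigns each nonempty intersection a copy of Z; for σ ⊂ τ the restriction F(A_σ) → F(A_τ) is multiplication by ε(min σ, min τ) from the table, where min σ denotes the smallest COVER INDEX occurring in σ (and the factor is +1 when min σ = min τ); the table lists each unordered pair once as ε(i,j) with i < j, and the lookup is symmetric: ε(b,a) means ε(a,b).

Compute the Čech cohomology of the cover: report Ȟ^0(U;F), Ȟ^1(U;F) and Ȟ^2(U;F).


Ȟ^0 ≅ Z,  Ȟ^1 ≅ Z^2,  Ȟ^2 ≅ 0

nonempty intersections:
  A12={c,h} A13={b} A14={e} A15={g,i} A23={a} A45={d}
C dims 5,6; δ0: rk 4, SNF 1^4
Ȟ^0: (5−4)−0=1 ⇒ Z
Ȟ^1: (6−0)−4=2 ⇒ Z^2
Ȟ^2: (0−0)−0=0 ⇒ 0


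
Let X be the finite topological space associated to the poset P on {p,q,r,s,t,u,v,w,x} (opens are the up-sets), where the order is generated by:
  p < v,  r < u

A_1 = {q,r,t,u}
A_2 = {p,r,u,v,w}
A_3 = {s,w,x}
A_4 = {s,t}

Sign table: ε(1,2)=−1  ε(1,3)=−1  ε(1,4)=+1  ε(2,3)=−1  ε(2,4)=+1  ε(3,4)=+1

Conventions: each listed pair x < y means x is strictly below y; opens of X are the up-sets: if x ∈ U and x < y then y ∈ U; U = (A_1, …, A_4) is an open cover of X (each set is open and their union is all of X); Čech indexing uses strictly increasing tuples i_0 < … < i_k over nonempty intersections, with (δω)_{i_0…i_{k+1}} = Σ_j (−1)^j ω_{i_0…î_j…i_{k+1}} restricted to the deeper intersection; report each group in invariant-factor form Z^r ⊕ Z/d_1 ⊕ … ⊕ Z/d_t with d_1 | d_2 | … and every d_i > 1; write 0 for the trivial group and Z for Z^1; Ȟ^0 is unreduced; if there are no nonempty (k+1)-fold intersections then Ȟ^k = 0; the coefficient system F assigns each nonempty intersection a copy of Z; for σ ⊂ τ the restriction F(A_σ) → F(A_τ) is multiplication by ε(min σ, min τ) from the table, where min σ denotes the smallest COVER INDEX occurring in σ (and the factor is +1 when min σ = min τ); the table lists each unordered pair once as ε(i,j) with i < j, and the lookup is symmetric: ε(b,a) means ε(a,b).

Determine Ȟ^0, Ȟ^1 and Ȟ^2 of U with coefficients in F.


cover nerve:
  A12={r,u} A14={t} A23={w} A34={s}
C dims 4,4; δ0: rk 3, SNF 1^3
Ȟ^0: (4−3)−0=1 ⇒ Z
Ȟ^1: (4−0)−3=1 ⇒ Z
Ȟ^2: (0−0)−0=0 ⇒ 0

Ȟ^0 = Z,  Ȟ^1 = Z,  Ȟ^2 = 0


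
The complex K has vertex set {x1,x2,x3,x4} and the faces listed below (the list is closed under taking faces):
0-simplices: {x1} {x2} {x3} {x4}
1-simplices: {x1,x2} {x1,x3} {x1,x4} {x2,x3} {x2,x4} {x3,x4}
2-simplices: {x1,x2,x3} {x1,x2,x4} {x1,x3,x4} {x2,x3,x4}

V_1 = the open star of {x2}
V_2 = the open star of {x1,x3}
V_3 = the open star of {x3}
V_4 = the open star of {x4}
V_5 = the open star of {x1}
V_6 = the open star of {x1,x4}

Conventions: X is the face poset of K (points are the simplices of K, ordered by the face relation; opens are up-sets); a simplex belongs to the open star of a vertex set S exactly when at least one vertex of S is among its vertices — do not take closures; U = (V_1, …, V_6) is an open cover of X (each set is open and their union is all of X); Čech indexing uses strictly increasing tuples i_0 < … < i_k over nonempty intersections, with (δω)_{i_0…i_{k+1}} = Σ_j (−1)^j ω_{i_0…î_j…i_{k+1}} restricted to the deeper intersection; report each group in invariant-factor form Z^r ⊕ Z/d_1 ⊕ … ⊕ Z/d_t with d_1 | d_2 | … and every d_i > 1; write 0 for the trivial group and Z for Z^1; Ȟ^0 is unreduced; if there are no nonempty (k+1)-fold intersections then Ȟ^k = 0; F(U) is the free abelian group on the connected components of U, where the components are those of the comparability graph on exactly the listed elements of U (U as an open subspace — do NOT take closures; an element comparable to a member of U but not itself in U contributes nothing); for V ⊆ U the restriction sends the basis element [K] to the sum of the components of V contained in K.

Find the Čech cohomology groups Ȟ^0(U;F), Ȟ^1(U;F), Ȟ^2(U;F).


Ȟ^0(U;F) ≅ Z, Ȟ^1(U;F) ≅ 0 and Ȟ^2(U;F) ≅ Z

cover nerve:
  V1={{x2},{x1,x2},{x2,x3},{x2,x4},{x1,x2,x3},{x1,x2,x4},{x2,x3,x4}} V2={{x1},{x3},{x1,x2},{x1,x3},{x1,x4},{x2,x3},{x3,x4},{x1,x2,x3},{x1,x2,x4},{x1,x3,x4},{x2,x3,x4}} V3={{x3},{x1,x3},{x2,x3},{x3,x4},{x1,x2,x3},{x1,x3,x4},{x2,x3,x4}} V4={{x4},{x1,x4},{x2,x4},{x3,x4},{x1,x2,x4},{x1,x3,x4},{x2,x3,x4}} V5={{x1},{x1,x2},{x1,x3},{x1,x4},{x1,x2,x3},{x1,x2,x4},{x1,x3,x4}} V6={{x1},{x4},{x1,x2},{x1,x3},{x1,x4},{x2,x4},{x3,x4},{x1,x2,x3},{x1,x2,x4},{x1,x3,x4},{x2,x3,x4}}
  V12={{x1,x2},{x2,x3},{x1,x2,x3},{x1,x2,x4},{x2,x3,x4}} V13={{x2,x3},{x1,x2,x3},{x2,x3,x4}} V14={{x2,x4},{x1,x2,x4},{x2,x3,x4}} V15={{x1,x2},{x1,x2,x3},{x1,x2,x4}} V16={{x1,x2},{x2,x4},{x1,x2,x3},{x1,x2,x4},{x2,x3,x4}} V23={{x3},{x1,x3},{x2,x3},{x3,x4},{x1,x2,x3},{x1,x3,x4},{x2,x3,x4}} V24={{x1,x4},{x3,x4},{x1,x2,x4},{x1,x3,x4},{x2,x3,x4}} V25={{x1},{x1,x2},{x1,x3},{x1,x4},{x1,x2,x3},{x1,x2,x4},{x1,x3,x4}} V26={{x1},{x1,x2},{x1,x3},{x1,x4},{x3,x4},{x1,x2,x3},{x1,x2,x4},{x1,x3,x4},{x2,x3,x4}} V34={{x3,x4},{x1,x3,x4},{x2,x3,x4}} V35={{x1,x3},{x1,x2,x3},{x1,x3,x4}} V36={{x1,x3},{x3,x4},{x1,x2,x3},{x1,x3,x4},{x2,x3,x4}} V45={{x1,x4},{x1,x2,x4},{x1,x3,x4}} V46={{x4},{x1,x4},{x2,x4},{x3,x4},{x1,x2,x4},{x1,x3,x4},{x2,x3,x4}} V56={{x1},{x1,x2},{x1,x3},{x1,x4},{x1,x2,x3},{x1,x2,x4},{x1,x3,x4}}
  V123={{x2,x3},{x1,x2,x3},{x2,x3,x4}} V124={{x1,x2,x4},{x2,x3,x4}} V125={{x1,x2},{x1,x2,x3},{x1,x2,x4}} V126={{x1,x2},{x1,x2,x3},{x1,x2,x4},{x2,x3,x4}} V134={{x2,x3,x4}} V135={{x1,x2,x3}} V136={{x1,x2,x3},{x2,x3,x4}} V145={{x1,x2,x4}} V146={{x2,x4},{x1,x2,x4},{x2,x3,x4}} V156={{x1,x2},{x1,x2,x3},{x1,x2,x4}} V234={{x3,x4},{x1,x3,x4},{x2,x3,x4}} V235={{x1,x3},{x1,x2,x3},{x1,x3,x4}} V236={{x1,x3},{x3,x4},{x1,x2,x3},{x1,x3,x4},{x2,x3,x4}} V245={{x1,x4},{x1,x2,x4},{x1,x3,x4}} V246={{x1,x4},{x3,x4},{x1,x2,x4},{x1,x3,x4},{x2,x3,x4}} V256={{x1},{x1,x2},{x1,x3},{x1,x4},{x1,x2,x3},{x1,x2,x4},{x1,x3,x4}} V345={{x1,x3,x4}} V346={{x3,x4},{x1,x3,x4},{x2,x3,x4}} V356={{x1,x3},{x1,x2,x3},{x1,x3,x4}} V456={{x1,x4},{x1,x2,x4},{x1,x3,x4}}
  V1234={{x2,x3,x4}} V1235={{x1,x2,x3}} V1236={{x1,x2,x3},{x2,x3,x4}} V1245={{x1,x2,x4}} V1246={{x1,x2,x4},{x2,x3,x4}} V1256={{x1,x2},{x1,x2,x3},{x1,x2,x4}} V1346={{x2,x3,x4}} V1356={{x1,x2,x3}} V1456={{x1,x2,x4}} V2345={{x1,x3,x4}} V2346={{x3,x4},{x1,x3,x4},{x2,x3,x4}} V2356={{x1,x3},{x1,x2,x3},{x1,x3,x4}} V2456={{x1,x4},{x1,x2,x4},{x1,x3,x4}} V3456={{x1,x3,x4}}
  V12346={{x2,x3,x4}} V12356={{x1,x2,x3}} V12456={{x1,x2,x4}} V23456={{x1,x3,x4}}
components per intersection:
  V1: {{x2},{x1,x2},{x2,x3},{x2,x4},{x1,x2,x3},{x1,x2,x4},{x2,x3,x4}}
  V2: {{x1},{x3},{x1,x2},{x1,x3},{x1,x4},{x2,x3},{x3,x4},{x1,x2,x3},{x1,x2,x4},{x1,x3,x4},{x2,x3,x4}}
  V3: {{x3},{x1,x3},{x2,x3},{x3,x4},{x1,x2,x3},{x1,x3,x4},{x2,x3,x4}}
  V4: {{x4},{x1,x4},{x2,x4},{x3,x4},{x1,x2,x4},{x1,x3,x4},{x2,x3,x4}}
  V5: {{x1},{x1,x2},{x1,x3},{x1,x4},{x1,x2,x3},{x1,x2,x4},{x1,x3,x4}}
  V6: {{x1},{x4},{x1,x2},{x1,x3},{x1,x4},{x2,x4},{x3,x4},{x1,x2,x3},{x1,x2,x4},{x1,x3,x4},{x2,x3,x4}}
  V12: {{x1,x2},{x2,x3},{x1,x2,x3},{x1,x2,x4},{x2,x3,x4}}
  V13: {{x2,x3},{x1,x2,x3},{x2,x3,x4}}
  V14: {{x2,x4},{x1,x2,x4},{x2,x3,x4}}
  V15: {{x1,x2},{x1,x2,x3},{x1,x2,x4}}
  V16: {{x1,x2},{x2,x4},{x1,x2,x3},{x1,x2,x4},{x2,x3,x4}}
  V23: {{x3},{x1,x3},{x2,x3},{x3,x4},{x1,x2,x3},{x1,x3,x4},{x2,x3,x4}}
  V24: {{x1,x4},{x3,x4},{x1,x2,x4},{x1,x3,x4},{x2,x3,x4}}
  V25: {{x1},{x1,x2},{x1,x3},{x1,x4},{x1,x2,x3},{x1,x2,x4},{x1,x3,x4}}
  V26: {{x1},{x1,x2},{x1,x3},{x1,x4},{x3,x4},{x1,x2,x3},{x1,x2,x4},{x1,x3,x4},{x2,x3,x4}}
  V34: {{x3,x4},{x1,x3,x4},{x2,x3,x4}}
  V35: {{x1,x3},{x1,x2,x3},{x1,x3,x4}}
  V36: {{x1,x3},{x3,x4},{x1,x2,x3},{x1,x3,x4},{x2,x3,x4}}
  V45: {{x1,x4},{x1,x2,x4},{x1,x3,x4}}
  V46: {{x4},{x1,x4},{x2,x4},{x3,x4},{x1,x2,x4},{x1,x3,x4},{x2,x3,x4}}
  V56: {{x1},{x1,x2},{x1,x3},{x1,x4},{x1,x2,x3},{x1,x2,x4},{x1,x3,x4}}
  V123: {{x2,x3},{x1,x2,x3},{x2,x3,x4}}
  V124: {{x1,x2,x4}} {{x2,x3,x4}}
  V125: {{x1,x2},{x1,x2,x3},{x1,x2,x4}}
  V126: {{x1,x2},{x1,x2,x3},{x1,x2,x4}} {{x2,x3,x4}}
  V134: {{x2,x3,x4}}
  V135: {{x1,x2,x3}}
  V136: {{x1,x2,x3}} {{x2,x3,x4}}
  V145: {{x1,x2,x4}}
  V146: {{x2,x4},{x1,x2,x4},{x2,x3,x4}}
  V156: {{x1,x2},{x1,x2,x3},{x1,x2,x4}}
  V234: {{x3,x4},{x1,x3,x4},{x2,x3,x4}}
  V235: {{x1,x3},{x1,x2,x3},{x1,x3,x4}}
  V236: {{x1,x3},{x3,x4},{x1,x2,x3},{x1,x3,x4},{x2,x3,x4}}
  V245: {{x1,x4},{x1,x2,x4},{x1,x3,x4}}
  V246: {{x1,x4},{x3,x4},{x1,x2,x4},{x1,x3,x4},{x2,x3,x4}}
  V256: {{x1},{x1,x2},{x1,x3},{x1,x4},{x1,x2,x3},{x1,x2,x4},{x1,x3,x4}}
  V345: {{x1,x3,x4}}
  V346: {{x3,x4},{x1,x3,x4},{x2,x3,x4}}
  V356: {{x1,x3},{x1,x2,x3},{x1,x3,x4}}
  V456: {{x1,x4},{x1,x2,x4},{x1,x3,x4}}
  V1234: {{x2,x3,x4}}
  V1235: {{x1,x2,x3}}
  V1236: {{x1,x2,x3}} {{x2,x3,x4}}
  V1245: {{x1,x2,x4}}
  V1246: {{x1,x2,x4}} {{x2,x3,x4}}
  V1256: {{x1,x2},{x1,x2,x3},{x1,x2,x4}}
  V1346: {{x2,x3,x4}}
  V1356: {{x1,x2,x3}}
  V1456: {{x1,x2,x4}}
  V2345: {{x1,x3,x4}}
  V2346: {{x3,x4},{x1,x3,x4},{x2,x3,x4}}
  V2356: {{x1,x3},{x1,x2,x3},{x1,x3,x4}}
  V2456: {{x1,x4},{x1,x2,x4},{x1,x3,x4}}
  V3456: {{x1,x3,x4}}
  V12346: {{x2,x3,x4}}
  V12356: {{x1,x2,x3}}
  V12456: {{x1,x2,x4}}
  V23456: {{x1,x3,x4}}
C dims 6,15,23,16; δ0: rk 5, SNF 1^5; δ1: rk 10, SNF 1^10; δ2: rk 12, SNF 1^12
Ȟ^0: (6−5)−0=1 ⇒ Z
Ȟ^1: (15−10)−5=0 ⇒ 0
Ȟ^2: (23−12)−10=1 ⇒ Z


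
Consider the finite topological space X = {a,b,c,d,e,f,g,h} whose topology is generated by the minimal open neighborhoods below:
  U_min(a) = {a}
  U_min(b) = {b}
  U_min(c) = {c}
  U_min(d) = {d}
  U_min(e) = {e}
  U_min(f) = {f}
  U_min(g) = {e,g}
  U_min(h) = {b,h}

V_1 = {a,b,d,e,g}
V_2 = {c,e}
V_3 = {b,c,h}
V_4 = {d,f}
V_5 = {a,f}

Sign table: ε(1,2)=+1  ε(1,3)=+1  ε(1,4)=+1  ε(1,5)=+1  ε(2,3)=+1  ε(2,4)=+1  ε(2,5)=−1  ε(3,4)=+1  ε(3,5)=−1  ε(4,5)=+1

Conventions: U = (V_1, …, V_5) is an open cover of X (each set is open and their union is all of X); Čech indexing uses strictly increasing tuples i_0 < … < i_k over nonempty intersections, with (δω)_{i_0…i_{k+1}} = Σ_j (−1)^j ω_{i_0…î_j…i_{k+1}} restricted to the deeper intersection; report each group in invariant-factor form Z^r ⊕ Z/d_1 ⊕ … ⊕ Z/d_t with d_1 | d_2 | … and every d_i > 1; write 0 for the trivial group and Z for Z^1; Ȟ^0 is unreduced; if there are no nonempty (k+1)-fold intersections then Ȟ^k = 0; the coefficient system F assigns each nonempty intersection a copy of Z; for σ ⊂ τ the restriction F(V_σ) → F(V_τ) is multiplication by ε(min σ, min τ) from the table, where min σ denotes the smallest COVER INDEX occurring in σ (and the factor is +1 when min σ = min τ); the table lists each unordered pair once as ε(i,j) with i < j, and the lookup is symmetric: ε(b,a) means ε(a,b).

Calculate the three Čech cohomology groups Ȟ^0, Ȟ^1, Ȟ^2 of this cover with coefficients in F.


nonempty overlaps:
  V12={e} V13={b} V14={d} V15={a} V23={c} V45={f}
C dims 5,6; δ0: rk 4, SNF 1^4
degree 0: 5−4−0 = 1 → Ȟ^0 ≅ Z
degree 1: 6−0−4 = 2 → Ȟ^1 ≅ Z^2
degree 2: 0−0−0 = 0 → Ȟ^2 ≅ 0

Ȟ^0 ≅ Z, Ȟ^1 ≅ Z^2 and Ȟ^2 ≅ 0


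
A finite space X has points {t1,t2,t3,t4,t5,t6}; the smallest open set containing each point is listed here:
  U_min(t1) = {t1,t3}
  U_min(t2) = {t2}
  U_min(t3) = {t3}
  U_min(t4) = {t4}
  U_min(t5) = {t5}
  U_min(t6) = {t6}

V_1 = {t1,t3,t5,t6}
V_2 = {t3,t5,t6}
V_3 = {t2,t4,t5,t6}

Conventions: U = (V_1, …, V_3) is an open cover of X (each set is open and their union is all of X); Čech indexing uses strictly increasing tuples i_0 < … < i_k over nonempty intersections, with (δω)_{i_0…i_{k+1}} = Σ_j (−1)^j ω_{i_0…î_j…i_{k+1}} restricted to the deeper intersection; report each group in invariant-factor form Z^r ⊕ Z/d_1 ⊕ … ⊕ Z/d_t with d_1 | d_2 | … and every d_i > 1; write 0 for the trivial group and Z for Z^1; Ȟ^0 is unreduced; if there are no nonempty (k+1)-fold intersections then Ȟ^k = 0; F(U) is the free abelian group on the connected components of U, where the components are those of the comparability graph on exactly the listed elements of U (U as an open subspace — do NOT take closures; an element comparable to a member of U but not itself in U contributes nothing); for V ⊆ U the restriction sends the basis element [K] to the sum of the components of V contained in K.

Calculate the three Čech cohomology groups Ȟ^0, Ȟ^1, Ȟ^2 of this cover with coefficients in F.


Ȟ^0(U;F) ≅ Z^5; Ȟ^1(U;F) ≅ 0; Ȟ^2(U;F) ≅ 0

nerve of the cover:
  V12={t3,t5,t6} V13={t5,t6} V23={t5,t6}
  V123={t5,t6}
components per intersection:
  V1: {t1,t3} {t5} {t6}
  V2: {t3} {t5} {t6}
  V3: {t2} {t4} {t5} {t6}
  V12: {t3} {t5} {t6}
  V13: {t5} {t6}
  V23: {t5} {t6}
  V123: {t5} {t6}
C dims 10,7,2; δ0: rk 5, SNF 1^5; δ1: rk 2, SNF 1^2
Ȟ^0 = (10 − 5) − 0 = 5, so Ȟ^0 ≅ Z^5
Ȟ^1 = (7 − 2) − 5 = 0, so Ȟ^1 ≅ 0
Ȟ^2 = (2 − 0) − 2 = 0, so Ȟ^2 ≅ 0


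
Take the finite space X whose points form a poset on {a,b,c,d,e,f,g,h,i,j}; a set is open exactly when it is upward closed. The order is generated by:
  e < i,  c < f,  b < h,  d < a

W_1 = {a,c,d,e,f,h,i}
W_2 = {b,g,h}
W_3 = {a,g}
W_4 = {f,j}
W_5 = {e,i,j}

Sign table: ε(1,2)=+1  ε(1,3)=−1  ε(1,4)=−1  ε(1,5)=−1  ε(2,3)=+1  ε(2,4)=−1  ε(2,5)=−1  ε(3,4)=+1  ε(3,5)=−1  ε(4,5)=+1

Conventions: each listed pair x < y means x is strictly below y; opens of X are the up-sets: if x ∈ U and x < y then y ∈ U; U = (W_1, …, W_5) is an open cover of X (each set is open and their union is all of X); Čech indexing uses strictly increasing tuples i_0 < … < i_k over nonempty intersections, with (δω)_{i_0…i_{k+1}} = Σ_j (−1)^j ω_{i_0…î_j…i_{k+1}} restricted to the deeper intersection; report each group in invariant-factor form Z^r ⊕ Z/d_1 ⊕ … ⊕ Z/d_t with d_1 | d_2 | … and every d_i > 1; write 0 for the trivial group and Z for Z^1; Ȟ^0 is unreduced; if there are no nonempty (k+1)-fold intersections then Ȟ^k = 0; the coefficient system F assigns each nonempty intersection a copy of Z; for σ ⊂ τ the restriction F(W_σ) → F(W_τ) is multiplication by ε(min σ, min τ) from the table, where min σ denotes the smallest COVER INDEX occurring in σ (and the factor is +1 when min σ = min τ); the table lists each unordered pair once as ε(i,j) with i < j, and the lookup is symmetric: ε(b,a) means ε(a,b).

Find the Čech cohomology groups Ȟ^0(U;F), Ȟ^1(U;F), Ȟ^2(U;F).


nerve simplices:
  W12={h} W13={a} W14={f} W15={e,i} W23={g} W45={j}
C dims 5,6; δ0: rk 5, SNF 1^4·2
degree 0: 5−5−0 = 0 → Ȟ^0 ≅ 0
degree 1: 6−0−5 = 1 plus torsion [2] → Ȟ^1 ≅ Z ⊕ Z/2
degree 2: 0−0−0 = 0 → Ȟ^2 ≅ 0

Ȟ^0 = 0, Ȟ^1 = Z ⊕ Z/2 and Ȟ^2 = 0


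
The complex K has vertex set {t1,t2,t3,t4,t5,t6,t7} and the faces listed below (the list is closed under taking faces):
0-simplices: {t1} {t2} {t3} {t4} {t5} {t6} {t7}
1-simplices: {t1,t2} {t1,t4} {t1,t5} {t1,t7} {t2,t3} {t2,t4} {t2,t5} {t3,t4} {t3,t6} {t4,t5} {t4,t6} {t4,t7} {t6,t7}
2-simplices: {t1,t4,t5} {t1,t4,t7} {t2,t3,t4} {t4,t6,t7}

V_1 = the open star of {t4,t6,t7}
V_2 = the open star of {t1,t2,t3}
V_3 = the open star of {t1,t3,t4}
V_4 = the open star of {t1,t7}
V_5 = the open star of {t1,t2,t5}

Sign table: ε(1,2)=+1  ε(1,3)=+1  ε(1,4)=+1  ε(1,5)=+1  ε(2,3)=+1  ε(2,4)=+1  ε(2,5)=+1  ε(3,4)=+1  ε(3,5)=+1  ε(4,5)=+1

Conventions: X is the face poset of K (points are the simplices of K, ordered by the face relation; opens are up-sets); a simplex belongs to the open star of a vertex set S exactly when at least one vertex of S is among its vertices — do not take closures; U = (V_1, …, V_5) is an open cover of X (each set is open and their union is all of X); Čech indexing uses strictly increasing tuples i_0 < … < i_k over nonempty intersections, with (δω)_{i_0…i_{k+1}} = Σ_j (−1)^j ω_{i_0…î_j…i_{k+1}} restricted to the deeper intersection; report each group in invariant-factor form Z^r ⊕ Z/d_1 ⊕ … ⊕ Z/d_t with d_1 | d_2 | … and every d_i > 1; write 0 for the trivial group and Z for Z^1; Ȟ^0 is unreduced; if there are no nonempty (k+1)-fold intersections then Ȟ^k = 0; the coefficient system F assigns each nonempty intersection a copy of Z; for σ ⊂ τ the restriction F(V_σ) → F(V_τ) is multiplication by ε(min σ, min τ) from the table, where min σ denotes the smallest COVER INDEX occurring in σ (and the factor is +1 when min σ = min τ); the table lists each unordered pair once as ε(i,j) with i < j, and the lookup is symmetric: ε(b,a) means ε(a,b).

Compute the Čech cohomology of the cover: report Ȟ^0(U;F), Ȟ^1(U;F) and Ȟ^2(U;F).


Ȟ^0(U;F) ≅ Z,  Ȟ^1(U;F) ≅ 0,  Ȟ^2(U;F) ≅ 0

nonempty overlaps:
  V1={{t4},{t6},{t7},{t1,t4},{t1,t7},{t2,t4},{t3,t4},{t3,t6},{t4,t5},{t4,t6},{t4,t7},{t6,t7},{t1,t4,t5},{t1,t4,t7},{t2,t3,t4},{t4,t6,t7}} V2={{t1},{t2},{t3},{t1,t2},{t1,t4},{t1,t5},{t1,t7},{t2,t3},{t2,t4},{t2,t5},{t3,t4},{t3,t6},{t1,t4,t5},{t1,t4,t7},{t2,t3,t4}} V3={{t1},{t3},{t4},{t1,t2},{t1,t4},{t1,t5},{t1,t7},{t2,t3},{t2,t4},{t3,t4},{t3,t6},{t4,t5},{t4,t6},{t4,t7},{t1,t4,t5},{t1,t4,t7},{t2,t3,t4},{t4,t6,t7}} V4={{t1},{t7},{t1,t2},{t1,t4},{t1,t5},{t1,t7},{t4,t7},{t6,t7},{t1,t4,t5},{t1,t4,t7},{t4,t6,t7}} V5={{t1},{t2},{t5},{t1,t2},{t1,t4},{t1,t5},{t1,t7},{t2,t3},{t2,t4},{t2,t5},{t4,t5},{t1,t4,t5},{t1,t4,t7},{t2,t3,t4}}
  V12={{t1,t4},{t1,t7},{t2,t4},{t3,t4},{t3,t6},{t1,t4,t5},{t1,t4,t7},{t2,t3,t4}} V13={{t4},{t1,t4},{t1,t7},{t2,t4},{t3,t4},{t3,t6},{t4,t5},{t4,t6},{t4,t7},{t1,t4,t5},{t1,t4,t7},{t2,t3,t4},{t4,t6,t7}} V14={{t7},{t1,t4},{t1,t7},{t4,t7},{t6,t7},{t1,t4,t5},{t1,t4,t7},{t4,t6,t7}} V15={{t1,t4},{t1,t7},{t2,t4},{t4,t5},{t1,t4,t5},{t1,t4,t7},{t2,t3,t4}} V23={{t1},{t3},{t1,t2},{t1,t4},{t1,t5},{t1,t7},{t2,t3},{t2,t4},{t3,t4},{t3,t6},{t1,t4,t5},{t1,t4,t7},{t2,t3,t4}} V24={{t1},{t1,t2},{t1,t4},{t1,t5},{t1,t7},{t1,t4,t5},{t1,t4,t7}} V25={{t1},{t2},{t1,t2},{t1,t4},{t1,t5},{t1,t7},{t2,t3},{t2,t4},{t2,t5},{t1,t4,t5},{t1,t4,t7},{t2,t3,t4}} V34={{t1},{t1,t2},{t1,t4},{t1,t5},{t1,t7},{t4,t7},{t1,t4,t5},{t1,t4,t7},{t4,t6,t7}} V35={{t1},{t1,t2},{t1,t4},{t1,t5},{t1,t7},{t2,t3},{t2,t4},{t4,t5},{t1,t4,t5},{t1,t4,t7},{t2,t3,t4}} V45={{t1},{t1,t2},{t1,t4},{t1,t5},{t1,t7},{t1,t4,t5},{t1,t4,t7}}
  V123={{t1,t4},{t1,t7},{t2,t4},{t3,t4},{t3,t6},{t1,t4,t5},{t1,t4,t7},{t2,t3,t4}} V124={{t1,t4},{t1,t7},{t1,t4,t5},{t1,t4,t7}} V125={{t1,t4},{t1,t7},{t2,t4},{t1,t4,t5},{t1,t4,t7},{t2,t3,t4}} V134={{t1,t4},{t1,t7},{t4,t7},{t1,t4,t5},{t1,t4,t7},{t4,t6,t7}} V135={{t1,t4},{t1,t7},{t2,t4},{t4,t5},{t1,t4,t5},{t1,t4,t7},{t2,t3,t4}} V145={{t1,t4},{t1,t7},{t1,t4,t5},{t1,t4,t7}} V234={{t1},{t1,t2},{t1,t4},{t1,t5},{t1,t7},{t1,t4,t5},{t1,t4,t7}} V235={{t1},{t1,t2},{t1,t4},{t1,t5},{t1,t7},{t2,t3},{t2,t4},{t1,t4,t5},{t1,t4,t7},{t2,t3,t4}} V245={{t1},{t1,t2},{t1,t4},{t1,t5},{t1,t7},{t1,t4,t5},{t1,t4,t7}} V345={{t1},{t1,t2},{t1,t4},{t1,t5},{t1,t7},{t1,t4,t5},{t1,t4,t7}}
  V1234={{t1,t4},{t1,t7},{t1,t4,t5},{t1,t4,t7}} V1235={{t1,t4},{t1,t7},{t2,t4},{t1,t4,t5},{t1,t4,t7},{t2,t3,t4}} V1245={{t1,t4},{t1,t7},{t1,t4,t5},{t1,t4,t7}} V1345={{t1,t4},{t1,t7},{t1,t4,t5},{t1,t4,t7}} V2345={{t1},{t1,t2},{t1,t4},{t1,t5},{t1,t7},{t1,t4,t5},{t1,t4,t7}}
  V12345={{t1,t4},{t1,t7},{t1,t4,t5},{t1,t4,t7}}
C dims 5,10,10,5; δ0: rk 4, SNF 1^4; δ1: rk 6, SNF 1^6; δ2: rk 4, SNF 1^4
degree 0: 5−4−0 = 1 → Ȟ^0 ≅ Z
degree 1: 10−6−4 = 0 → Ȟ^1 ≅ 0
degree 2: 10−4−6 = 0 → Ȟ^2 ≅ 0


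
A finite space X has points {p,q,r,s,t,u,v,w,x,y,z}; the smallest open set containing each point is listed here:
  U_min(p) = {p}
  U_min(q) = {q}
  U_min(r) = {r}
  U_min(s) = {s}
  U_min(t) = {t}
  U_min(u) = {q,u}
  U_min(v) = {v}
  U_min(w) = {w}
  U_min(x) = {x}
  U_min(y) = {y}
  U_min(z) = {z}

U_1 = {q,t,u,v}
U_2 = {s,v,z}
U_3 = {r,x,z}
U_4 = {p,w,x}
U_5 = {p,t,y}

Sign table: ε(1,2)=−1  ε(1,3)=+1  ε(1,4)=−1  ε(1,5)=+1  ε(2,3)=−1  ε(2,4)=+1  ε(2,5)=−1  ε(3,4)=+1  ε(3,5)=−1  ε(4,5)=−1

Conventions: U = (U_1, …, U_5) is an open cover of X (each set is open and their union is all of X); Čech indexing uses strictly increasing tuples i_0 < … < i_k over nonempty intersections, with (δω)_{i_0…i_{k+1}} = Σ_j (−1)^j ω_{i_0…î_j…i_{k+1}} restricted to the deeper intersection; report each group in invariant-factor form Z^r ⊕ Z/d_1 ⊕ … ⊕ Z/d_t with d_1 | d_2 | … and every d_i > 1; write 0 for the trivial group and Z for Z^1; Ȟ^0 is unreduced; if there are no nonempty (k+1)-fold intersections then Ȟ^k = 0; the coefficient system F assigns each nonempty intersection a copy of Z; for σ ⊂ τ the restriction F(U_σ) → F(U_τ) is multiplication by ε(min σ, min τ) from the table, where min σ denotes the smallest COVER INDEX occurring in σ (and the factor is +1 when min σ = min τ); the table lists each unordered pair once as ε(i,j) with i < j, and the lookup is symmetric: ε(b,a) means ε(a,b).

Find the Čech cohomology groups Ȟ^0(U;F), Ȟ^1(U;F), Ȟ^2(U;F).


Ȟ^0 ≅ 0, Ȟ^1 ≅ Z/2 and Ȟ^2 ≅ 0

nerve simplices:
  U12={v} U15={t} U23={z} U34={x} U45={p}
C dims 5,5; δ0: rk 5, SNF 1^4·2
degree 0: 5−5−0 = 0 → Ȟ^0 ≅ 0
degree 1: 5−0−5 = 0 plus torsion [2] → Ȟ^1 ≅ Z/2
degree 2: 0−0−0 = 0 → Ȟ^2 ≅ 0


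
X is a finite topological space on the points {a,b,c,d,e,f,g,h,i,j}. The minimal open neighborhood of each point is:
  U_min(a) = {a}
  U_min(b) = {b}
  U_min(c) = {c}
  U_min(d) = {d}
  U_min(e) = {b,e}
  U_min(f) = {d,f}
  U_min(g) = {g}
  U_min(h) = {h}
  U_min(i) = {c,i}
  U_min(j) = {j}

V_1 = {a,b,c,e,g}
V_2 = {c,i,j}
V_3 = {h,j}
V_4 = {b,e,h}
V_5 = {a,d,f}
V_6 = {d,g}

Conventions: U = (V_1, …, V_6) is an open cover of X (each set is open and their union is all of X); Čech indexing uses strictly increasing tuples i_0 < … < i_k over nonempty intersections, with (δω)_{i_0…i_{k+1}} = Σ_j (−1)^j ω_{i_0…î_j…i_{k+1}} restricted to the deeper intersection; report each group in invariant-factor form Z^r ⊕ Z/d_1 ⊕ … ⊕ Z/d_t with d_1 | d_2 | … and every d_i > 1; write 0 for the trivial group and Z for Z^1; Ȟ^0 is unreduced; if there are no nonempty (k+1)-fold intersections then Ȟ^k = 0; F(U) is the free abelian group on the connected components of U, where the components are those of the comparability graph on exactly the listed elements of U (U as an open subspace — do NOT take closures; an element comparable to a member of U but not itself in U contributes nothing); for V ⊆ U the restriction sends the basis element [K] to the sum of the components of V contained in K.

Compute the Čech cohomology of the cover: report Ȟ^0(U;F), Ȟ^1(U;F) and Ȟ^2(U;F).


Ȟ^0 ≅ Z^7; Ȟ^1 ≅ 0; Ȟ^2 ≅ 0

intersection data:
  V12={c} V14={b,e} V15={a} V16={g} V23={j} V34={h} V56={d}
components per intersection:
  V1: {a} {b,e} {c} {g}
  V2: {c,i} {j}
  V3: {h} {j}
  V4: {b,e} {h}
  V5: {a} {d,f}
  V6: {d} {g}
  V12: {c}
  V14: {b,e}
  V15: {a}
  V16: {g}
  V23: {j}
  V34: {h}
  V56: {d}
C dims 14,7; δ0: rk 7, SNF 1^7
Ȟ^0 = (14 − 7) − 0 = 7, so Ȟ^0 ≅ Z^7
Ȟ^1 = (7 − 0) − 7 = 0, so Ȟ^1 ≅ 0
Ȟ^2 = (0 − 0) − 0 = 0, so Ȟ^2 ≅ 0


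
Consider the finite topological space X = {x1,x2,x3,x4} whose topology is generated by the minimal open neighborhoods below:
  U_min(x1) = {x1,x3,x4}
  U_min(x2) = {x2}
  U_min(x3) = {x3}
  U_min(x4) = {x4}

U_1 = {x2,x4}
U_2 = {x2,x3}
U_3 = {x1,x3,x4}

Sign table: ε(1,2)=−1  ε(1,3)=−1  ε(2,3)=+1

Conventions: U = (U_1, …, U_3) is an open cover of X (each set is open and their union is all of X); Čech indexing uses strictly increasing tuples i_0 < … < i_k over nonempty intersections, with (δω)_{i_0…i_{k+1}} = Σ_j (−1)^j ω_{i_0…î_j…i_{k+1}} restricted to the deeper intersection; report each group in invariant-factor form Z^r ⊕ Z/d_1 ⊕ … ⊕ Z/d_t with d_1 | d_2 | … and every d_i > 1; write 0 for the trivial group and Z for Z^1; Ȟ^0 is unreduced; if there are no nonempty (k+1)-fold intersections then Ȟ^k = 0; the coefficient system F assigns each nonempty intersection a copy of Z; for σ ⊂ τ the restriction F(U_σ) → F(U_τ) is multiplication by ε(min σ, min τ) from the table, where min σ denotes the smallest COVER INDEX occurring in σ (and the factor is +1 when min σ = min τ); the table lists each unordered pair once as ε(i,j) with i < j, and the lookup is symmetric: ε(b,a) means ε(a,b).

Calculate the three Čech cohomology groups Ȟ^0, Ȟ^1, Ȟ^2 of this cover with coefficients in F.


nonempty intersections:
  U12={x2} U13={x4} U23={x3}
C dims 3,3; δ0: rk 2, SNF 1^2
Ȟ^0: (3−2)−0=1 ⇒ Z
Ȟ^1: (3−0)−2=1 ⇒ Z
Ȟ^2: (0−0)−0=0 ⇒ 0

Ȟ^0 = Z, Ȟ^1 = Z and Ȟ^2 = 0


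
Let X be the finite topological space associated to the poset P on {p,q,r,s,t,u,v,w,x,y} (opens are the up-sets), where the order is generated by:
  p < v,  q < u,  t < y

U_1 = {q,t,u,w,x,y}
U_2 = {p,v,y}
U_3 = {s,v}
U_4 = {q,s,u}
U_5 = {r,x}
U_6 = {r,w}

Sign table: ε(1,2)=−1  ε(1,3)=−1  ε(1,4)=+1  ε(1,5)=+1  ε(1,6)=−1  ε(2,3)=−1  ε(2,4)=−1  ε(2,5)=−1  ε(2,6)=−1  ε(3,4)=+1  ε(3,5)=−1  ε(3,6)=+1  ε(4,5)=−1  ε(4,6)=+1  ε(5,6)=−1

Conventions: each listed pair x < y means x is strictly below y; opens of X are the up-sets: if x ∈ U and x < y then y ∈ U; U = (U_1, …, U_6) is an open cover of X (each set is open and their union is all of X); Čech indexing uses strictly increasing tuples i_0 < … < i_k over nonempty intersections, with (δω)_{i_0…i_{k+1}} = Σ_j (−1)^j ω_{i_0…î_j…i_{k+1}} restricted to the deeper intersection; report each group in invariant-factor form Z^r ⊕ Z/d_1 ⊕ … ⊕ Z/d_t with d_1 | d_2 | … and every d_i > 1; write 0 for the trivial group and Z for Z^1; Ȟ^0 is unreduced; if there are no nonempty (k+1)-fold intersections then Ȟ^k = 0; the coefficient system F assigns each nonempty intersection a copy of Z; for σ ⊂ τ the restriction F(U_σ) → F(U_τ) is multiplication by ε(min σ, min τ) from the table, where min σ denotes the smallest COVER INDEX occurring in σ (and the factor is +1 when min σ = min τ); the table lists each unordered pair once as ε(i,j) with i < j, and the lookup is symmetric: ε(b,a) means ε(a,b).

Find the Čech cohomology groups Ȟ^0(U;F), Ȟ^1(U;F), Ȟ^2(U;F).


nerve of the cover:
  U12={y} U14={q,u} U15={x} U16={w} U23={v} U34={s} U56={r}
C dims 6,7; δ0: rk 5, SNF 1^5
Ȟ^0 = (6 − 5) − 0 = 1, so Ȟ^0 ≅ Z
Ȟ^1 = (7 − 0) − 5 = 2, so Ȟ^1 ≅ Z^2
Ȟ^2 = (0 − 0) − 0 = 0, so Ȟ^2 ≅ 0

Ȟ^0 ≅ Z,  Ȟ^1 ≅ Z^2,  Ȟ^2 ≅ 0


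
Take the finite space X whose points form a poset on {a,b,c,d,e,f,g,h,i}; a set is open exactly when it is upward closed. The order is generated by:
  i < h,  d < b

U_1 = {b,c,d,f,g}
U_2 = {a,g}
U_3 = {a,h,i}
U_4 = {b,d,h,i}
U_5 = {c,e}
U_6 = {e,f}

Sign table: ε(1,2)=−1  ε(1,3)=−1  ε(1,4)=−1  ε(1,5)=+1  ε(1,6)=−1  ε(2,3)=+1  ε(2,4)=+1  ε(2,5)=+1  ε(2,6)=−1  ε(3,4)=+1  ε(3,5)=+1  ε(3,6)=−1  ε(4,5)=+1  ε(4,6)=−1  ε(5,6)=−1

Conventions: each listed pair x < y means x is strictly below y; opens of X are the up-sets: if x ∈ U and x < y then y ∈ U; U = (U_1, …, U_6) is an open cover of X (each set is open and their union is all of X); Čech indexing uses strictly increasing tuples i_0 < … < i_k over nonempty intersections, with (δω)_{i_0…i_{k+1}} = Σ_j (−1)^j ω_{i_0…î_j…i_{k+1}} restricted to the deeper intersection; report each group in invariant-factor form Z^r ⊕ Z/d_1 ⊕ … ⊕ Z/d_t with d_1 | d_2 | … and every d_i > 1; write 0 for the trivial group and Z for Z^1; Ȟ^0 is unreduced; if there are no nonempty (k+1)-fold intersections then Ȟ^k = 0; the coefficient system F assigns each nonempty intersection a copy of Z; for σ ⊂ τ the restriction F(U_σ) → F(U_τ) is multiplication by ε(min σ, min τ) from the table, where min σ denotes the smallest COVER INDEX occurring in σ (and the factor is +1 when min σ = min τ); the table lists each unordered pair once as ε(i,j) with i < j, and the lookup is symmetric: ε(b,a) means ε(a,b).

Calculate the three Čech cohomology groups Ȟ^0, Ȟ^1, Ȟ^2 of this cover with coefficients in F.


Ȟ^0 = Z, Ȟ^1 = Z^2, Ȟ^2 = 0

nerve of the cover:
  U12={g} U14={b,d} U15={c} U16={f} U23={a} U34={h,i} U56={e}
C dims 6,7; δ0: rk 5, SNF 1^5
Ȟ^0 = (6 − 5) − 0 = 1, so Ȟ^0 ≅ Z
Ȟ^1 = (7 − 0) − 5 = 2, so Ȟ^1 ≅ Z^2
Ȟ^2 = (0 − 0) − 0 = 0, so Ȟ^2 ≅ 0


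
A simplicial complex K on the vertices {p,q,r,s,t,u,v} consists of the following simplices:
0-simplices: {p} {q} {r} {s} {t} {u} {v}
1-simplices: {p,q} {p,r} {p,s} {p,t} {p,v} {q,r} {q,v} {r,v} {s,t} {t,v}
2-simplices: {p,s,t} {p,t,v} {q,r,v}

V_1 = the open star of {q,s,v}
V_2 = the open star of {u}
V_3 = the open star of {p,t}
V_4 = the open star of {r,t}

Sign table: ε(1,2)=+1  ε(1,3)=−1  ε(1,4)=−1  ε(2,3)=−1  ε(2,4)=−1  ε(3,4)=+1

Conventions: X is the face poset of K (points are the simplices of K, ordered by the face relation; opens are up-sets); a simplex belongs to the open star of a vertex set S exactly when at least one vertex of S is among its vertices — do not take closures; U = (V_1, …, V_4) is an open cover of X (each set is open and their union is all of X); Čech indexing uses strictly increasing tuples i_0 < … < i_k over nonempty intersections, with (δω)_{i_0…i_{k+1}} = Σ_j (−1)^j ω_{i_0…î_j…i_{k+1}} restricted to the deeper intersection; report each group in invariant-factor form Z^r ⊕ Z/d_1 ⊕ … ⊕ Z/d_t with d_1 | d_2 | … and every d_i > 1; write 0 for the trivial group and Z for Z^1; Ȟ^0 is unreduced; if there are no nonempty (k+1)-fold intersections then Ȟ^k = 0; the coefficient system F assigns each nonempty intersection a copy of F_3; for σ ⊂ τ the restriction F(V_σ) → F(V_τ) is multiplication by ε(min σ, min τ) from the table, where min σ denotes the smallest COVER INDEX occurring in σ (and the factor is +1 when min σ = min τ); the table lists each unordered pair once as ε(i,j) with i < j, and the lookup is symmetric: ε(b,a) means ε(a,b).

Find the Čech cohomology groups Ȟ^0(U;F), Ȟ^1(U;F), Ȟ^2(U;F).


Ȟ^0 ≅ Z/3 ⊕ Z/3; Ȟ^1 ≅ 0; Ȟ^2 ≅ 0

intersection data:
  V1={{q},{s},{v},{p,q},{p,s},{p,v},{q,r},{q,v},{r,v},{s,t},{t,v},{p,s,t},{p,t,v},{q,r,v}} V2={{u}} V3={{p},{t},{p,q},{p,r},{p,s},{p,t},{p,v},{s,t},{t,v},{p,s,t},{p,t,v}} V4={{r},{t},{p,r},{p,t},{q,r},{r,v},{s,t},{t,v},{p,s,t},{p,t,v},{q,r,v}}
  V13={{p,q},{p,s},{p,v},{s,t},{t,v},{p,s,t},{p,t,v}} V14={{q,r},{r,v},{s,t},{t,v},{p,s,t},{p,t,v},{q,r,v}} V34={{t},{p,r},{p,t},{s,t},{t,v},{p,s,t},{p,t,v}}
  V134={{s,t},{t,v},{p,s,t},{p,t,v}}
C dims 4,3,1; δ0: rk_F3 2; δ1: rk_F3 1
Ȟ^0 = (4 − 2) − 0 = 2, so Ȟ^0 ≅ Z/3 ⊕ Z/3
Ȟ^1 = (3 − 1) − 2 = 0, so Ȟ^1 ≅ 0
Ȟ^2 = (1 − 0) − 1 = 0, so Ȟ^2 ≅ 0


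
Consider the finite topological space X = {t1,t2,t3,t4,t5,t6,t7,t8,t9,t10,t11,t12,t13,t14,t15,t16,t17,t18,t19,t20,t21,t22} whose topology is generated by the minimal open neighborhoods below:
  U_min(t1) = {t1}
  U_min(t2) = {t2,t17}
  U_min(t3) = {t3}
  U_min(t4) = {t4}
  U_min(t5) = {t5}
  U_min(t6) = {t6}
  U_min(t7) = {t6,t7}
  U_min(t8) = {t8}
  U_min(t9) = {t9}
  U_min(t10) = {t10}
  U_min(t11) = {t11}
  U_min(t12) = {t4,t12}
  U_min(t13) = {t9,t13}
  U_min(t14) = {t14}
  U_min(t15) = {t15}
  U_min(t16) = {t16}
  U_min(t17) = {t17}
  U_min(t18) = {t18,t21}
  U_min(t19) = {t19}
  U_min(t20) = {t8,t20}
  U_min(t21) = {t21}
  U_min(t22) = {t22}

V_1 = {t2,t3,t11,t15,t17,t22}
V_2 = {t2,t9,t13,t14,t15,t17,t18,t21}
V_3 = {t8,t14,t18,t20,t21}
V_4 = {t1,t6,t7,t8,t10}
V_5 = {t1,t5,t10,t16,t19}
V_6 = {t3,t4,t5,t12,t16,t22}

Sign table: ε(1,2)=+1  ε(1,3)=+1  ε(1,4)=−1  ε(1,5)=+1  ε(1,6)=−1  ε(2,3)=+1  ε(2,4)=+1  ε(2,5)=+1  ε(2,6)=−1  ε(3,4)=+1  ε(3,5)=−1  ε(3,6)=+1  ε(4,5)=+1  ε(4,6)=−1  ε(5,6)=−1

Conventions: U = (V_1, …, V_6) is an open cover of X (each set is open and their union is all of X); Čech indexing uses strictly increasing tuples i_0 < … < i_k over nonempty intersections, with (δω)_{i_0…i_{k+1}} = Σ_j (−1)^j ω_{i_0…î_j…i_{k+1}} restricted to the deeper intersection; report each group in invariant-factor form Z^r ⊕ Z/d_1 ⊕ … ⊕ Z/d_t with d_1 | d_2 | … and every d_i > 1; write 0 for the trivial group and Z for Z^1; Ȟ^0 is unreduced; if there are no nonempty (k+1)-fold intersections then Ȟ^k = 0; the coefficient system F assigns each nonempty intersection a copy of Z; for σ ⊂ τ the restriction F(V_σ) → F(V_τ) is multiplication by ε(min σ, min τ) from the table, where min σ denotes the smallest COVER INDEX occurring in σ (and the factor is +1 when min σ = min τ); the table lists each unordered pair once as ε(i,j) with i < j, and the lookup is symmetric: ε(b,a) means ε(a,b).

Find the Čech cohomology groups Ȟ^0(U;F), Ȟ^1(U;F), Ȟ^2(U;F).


Ȟ^0(U;F) ≅ Z, Ȟ^1(U;F) ≅ Z, Ȟ^2(U;F) ≅ 0

nerve simplices:
  V12={t2,t15,t17} V16={t3,t22} V23={t14,t18,t21} V34={t8} V45={t1,t10} V56={t5,t16}
C dims 6,6; δ0: rk 5, SNF 1^5
degree 0: 6−5−0 = 1 → Ȟ^0 ≅ Z
degree 1: 6−0−5 = 1 → Ȟ^1 ≅ Z
degree 2: 0−0−0 = 0 → Ȟ^2 ≅ 0


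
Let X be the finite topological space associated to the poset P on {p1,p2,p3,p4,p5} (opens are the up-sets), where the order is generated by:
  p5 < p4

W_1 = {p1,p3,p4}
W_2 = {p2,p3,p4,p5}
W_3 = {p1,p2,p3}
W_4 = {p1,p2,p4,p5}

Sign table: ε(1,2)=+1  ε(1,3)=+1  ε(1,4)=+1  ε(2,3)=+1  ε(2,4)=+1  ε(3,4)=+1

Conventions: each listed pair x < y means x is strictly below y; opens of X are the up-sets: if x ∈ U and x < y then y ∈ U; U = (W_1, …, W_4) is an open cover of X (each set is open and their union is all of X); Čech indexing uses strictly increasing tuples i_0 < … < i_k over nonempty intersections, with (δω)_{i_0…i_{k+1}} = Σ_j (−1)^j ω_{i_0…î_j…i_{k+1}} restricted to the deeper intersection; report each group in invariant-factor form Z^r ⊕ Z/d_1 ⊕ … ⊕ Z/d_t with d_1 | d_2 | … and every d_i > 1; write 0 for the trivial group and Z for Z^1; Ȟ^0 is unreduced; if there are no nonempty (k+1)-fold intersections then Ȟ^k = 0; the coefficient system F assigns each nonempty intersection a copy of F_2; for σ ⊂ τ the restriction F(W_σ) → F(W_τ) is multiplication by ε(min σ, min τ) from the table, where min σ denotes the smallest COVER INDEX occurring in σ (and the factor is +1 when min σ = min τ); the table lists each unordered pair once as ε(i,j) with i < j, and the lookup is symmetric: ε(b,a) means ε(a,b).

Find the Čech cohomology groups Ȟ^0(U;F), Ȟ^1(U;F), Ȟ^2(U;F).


intersection data:
  W12={p3,p4} W13={p1,p3} W14={p1,p4} W23={p2,p3} W24={p2,p4,p5} W34={p1,p2}
  W123={p3} W124={p4} W134={p1} W234={p2}
C dims 4,6,4; δ0: rk_F2 3; δ1: rk_F2 3
Ȟ^0 = (4 − 3) − 0 = 1, so Ȟ^0 ≅ Z/2
Ȟ^1 = (6 − 3) − 3 = 0, so Ȟ^1 ≅ 0
Ȟ^2 = (4 − 0) − 3 = 1, so Ȟ^2 ≅ Z/2

Ȟ^0 ≅ Z/2; Ȟ^1 ≅ 0; Ȟ^2 ≅ Z/2
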